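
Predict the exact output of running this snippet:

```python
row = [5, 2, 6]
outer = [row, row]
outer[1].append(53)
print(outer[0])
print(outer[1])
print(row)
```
[5, 2, 6, 53]
[5, 2, 6, 53]
[5, 2, 6, 53]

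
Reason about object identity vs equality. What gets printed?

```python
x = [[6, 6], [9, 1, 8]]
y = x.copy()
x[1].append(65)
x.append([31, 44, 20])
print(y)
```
[[6, 6], [9, 1, 8, 65]]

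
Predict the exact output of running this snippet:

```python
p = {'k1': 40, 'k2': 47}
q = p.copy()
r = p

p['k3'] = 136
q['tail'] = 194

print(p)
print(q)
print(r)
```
{'k1': 40, 'k2': 47, 'k3': 136}
{'k1': 40, 'k2': 47, 'tail': 194}
{'k1': 40, 'k2': 47, 'k3': 136}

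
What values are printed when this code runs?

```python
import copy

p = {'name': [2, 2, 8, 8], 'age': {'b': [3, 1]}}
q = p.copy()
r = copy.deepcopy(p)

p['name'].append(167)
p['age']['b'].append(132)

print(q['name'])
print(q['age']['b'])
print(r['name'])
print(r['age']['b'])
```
[2, 2, 8, 8, 167]
[3, 1, 132]
[2, 2, 8, 8]
[3, 1]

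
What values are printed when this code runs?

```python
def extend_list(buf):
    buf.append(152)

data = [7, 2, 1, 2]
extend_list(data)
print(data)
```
[7, 2, 1, 2, 152]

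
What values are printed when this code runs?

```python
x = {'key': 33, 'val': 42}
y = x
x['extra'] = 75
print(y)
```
{'key': 33, 'val': 42, 'extra': 75}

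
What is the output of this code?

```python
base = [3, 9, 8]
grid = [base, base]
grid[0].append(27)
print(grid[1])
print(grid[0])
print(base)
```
[3, 9, 8, 27]
[3, 9, 8, 27]
[3, 9, 8, 27]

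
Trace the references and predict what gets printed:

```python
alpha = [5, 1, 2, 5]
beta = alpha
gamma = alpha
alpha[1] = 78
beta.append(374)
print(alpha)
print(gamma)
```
[5, 78, 2, 5, 374]
[5, 78, 2, 5, 374]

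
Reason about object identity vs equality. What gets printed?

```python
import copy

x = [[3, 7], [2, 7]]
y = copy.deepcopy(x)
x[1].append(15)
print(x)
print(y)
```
[[3, 7], [2, 7, 15]]
[[3, 7], [2, 7]]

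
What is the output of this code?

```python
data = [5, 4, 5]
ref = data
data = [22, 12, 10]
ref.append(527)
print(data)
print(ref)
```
[22, 12, 10]
[5, 4, 5, 527]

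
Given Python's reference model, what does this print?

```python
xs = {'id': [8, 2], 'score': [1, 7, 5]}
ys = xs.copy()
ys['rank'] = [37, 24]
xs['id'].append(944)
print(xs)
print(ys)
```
{'id': [8, 2, 944], 'score': [1, 7, 5]}
{'id': [8, 2, 944], 'score': [1, 7, 5], 'rank': [37, 24]}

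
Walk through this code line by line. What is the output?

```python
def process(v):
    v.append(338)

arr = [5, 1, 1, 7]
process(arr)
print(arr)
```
[5, 1, 1, 7, 338]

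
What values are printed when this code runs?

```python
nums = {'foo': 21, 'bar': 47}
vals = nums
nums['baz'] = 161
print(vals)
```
{'foo': 21, 'bar': 47, 'baz': 161}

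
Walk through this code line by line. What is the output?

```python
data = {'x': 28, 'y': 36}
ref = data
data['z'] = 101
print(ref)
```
{'x': 28, 'y': 36, 'z': 101}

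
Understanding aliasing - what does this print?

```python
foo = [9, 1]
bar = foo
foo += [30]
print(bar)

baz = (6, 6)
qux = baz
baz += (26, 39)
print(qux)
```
[9, 1, 30]
(6, 6)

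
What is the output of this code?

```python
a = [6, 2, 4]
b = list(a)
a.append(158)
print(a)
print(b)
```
[6, 2, 4, 158]
[6, 2, 4]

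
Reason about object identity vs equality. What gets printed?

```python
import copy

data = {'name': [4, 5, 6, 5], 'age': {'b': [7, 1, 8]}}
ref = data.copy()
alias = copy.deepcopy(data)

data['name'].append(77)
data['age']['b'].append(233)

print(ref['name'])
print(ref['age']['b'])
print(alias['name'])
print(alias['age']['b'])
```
[4, 5, 6, 5, 77]
[7, 1, 8, 233]
[4, 5, 6, 5]
[7, 1, 8]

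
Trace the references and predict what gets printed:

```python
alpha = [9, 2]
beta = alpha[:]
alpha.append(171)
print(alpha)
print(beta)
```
[9, 2, 171]
[9, 2]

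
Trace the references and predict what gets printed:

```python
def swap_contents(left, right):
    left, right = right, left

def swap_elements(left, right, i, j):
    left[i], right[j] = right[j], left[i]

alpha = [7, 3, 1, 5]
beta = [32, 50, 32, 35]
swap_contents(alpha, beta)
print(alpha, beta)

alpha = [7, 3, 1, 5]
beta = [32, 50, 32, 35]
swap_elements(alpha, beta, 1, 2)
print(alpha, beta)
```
[7, 3, 1, 5] [32, 50, 32, 35]
[7, 32, 1, 5] [32, 50, 3, 35]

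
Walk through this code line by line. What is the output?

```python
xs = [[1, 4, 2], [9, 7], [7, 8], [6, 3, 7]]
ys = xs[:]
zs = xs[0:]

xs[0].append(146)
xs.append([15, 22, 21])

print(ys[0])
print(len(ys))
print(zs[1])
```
[1, 4, 2, 146]
4
[9, 7]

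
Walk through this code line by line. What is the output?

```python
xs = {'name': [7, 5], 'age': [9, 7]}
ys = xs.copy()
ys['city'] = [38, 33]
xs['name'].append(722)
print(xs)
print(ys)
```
{'name': [7, 5, 722], 'age': [9, 7]}
{'name': [7, 5, 722], 'age': [9, 7], 'city': [38, 33]}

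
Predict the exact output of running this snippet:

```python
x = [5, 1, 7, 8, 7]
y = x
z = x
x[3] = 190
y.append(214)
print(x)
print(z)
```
[5, 1, 7, 190, 7, 214]
[5, 1, 7, 190, 7, 214]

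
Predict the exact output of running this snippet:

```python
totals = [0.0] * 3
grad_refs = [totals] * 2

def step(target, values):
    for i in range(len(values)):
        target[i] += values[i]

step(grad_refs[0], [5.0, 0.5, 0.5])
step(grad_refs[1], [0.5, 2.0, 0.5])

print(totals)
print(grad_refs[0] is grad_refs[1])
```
[5.5, 2.5, 1.0]
True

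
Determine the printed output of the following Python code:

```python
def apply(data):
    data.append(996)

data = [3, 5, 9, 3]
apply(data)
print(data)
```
[3, 5, 9, 3, 996]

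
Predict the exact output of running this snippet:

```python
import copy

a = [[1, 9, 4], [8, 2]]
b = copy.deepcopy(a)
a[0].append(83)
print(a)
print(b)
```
[[1, 9, 4, 83], [8, 2]]
[[1, 9, 4], [8, 2]]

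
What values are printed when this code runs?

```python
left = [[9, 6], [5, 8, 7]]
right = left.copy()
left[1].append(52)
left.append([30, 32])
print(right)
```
[[9, 6], [5, 8, 7, 52]]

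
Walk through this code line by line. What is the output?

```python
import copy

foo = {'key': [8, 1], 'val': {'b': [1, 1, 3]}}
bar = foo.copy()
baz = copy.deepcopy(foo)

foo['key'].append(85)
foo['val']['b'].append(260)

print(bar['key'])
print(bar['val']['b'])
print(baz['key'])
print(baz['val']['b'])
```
[8, 1, 85]
[1, 1, 3, 260]
[8, 1]
[1, 1, 3]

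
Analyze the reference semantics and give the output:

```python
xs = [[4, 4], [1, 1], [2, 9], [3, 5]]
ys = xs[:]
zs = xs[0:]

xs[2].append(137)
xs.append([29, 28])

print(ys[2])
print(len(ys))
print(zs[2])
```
[2, 9, 137]
4
[2, 9, 137]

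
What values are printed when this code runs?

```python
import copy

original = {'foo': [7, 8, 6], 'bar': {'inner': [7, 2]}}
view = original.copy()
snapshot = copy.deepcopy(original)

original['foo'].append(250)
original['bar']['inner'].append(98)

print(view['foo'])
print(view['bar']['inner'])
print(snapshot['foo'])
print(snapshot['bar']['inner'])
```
[7, 8, 6, 250]
[7, 2, 98]
[7, 8, 6]
[7, 2]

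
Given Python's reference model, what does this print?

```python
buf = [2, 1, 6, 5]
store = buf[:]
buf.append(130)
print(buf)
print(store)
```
[2, 1, 6, 5, 130]
[2, 1, 6, 5]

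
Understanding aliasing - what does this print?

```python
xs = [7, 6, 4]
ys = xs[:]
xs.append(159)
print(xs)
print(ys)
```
[7, 6, 4, 159]
[7, 6, 4]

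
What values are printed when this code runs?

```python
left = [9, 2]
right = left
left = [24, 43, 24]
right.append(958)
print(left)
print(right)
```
[24, 43, 24]
[9, 2, 958]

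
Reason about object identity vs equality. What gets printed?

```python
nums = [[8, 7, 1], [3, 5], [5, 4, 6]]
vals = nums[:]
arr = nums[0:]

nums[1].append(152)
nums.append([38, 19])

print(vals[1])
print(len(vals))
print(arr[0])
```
[3, 5, 152]
3
[8, 7, 1]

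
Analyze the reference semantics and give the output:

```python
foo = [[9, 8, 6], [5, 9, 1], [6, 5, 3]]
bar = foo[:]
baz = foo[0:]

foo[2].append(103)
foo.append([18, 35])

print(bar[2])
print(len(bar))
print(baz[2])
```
[6, 5, 3, 103]
3
[6, 5, 3, 103]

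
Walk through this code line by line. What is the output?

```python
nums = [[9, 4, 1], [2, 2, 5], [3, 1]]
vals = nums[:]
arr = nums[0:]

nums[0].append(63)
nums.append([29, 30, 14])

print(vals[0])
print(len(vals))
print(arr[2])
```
[9, 4, 1, 63]
3
[3, 1]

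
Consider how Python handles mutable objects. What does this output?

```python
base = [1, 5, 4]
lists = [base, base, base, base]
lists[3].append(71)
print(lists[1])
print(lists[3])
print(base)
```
[1, 5, 4, 71]
[1, 5, 4, 71]
[1, 5, 4, 71]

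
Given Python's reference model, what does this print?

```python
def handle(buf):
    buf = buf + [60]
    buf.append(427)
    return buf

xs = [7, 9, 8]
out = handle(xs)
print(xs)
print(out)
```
[7, 9, 8]
[7, 9, 8, 60, 427]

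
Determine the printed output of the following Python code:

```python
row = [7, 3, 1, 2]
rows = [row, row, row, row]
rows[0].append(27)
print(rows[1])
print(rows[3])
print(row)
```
[7, 3, 1, 2, 27]
[7, 3, 1, 2, 27]
[7, 3, 1, 2, 27]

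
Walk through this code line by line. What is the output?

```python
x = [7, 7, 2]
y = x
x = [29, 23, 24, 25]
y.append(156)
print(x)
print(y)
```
[29, 23, 24, 25]
[7, 7, 2, 156]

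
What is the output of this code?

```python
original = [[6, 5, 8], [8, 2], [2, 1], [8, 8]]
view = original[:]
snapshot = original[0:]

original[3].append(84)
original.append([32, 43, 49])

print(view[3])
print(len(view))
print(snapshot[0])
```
[8, 8, 84]
4
[6, 5, 8]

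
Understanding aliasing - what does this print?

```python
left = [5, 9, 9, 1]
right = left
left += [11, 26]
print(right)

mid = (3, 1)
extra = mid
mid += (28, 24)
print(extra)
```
[5, 9, 9, 1, 11, 26]
(3, 1)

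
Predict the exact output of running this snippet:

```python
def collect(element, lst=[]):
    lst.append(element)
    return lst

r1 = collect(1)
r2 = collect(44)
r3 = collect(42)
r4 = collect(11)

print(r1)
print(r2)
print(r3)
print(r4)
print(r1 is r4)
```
[1, 44, 42, 11]
[1, 44, 42, 11]
[1, 44, 42, 11]
[1, 44, 42, 11]
True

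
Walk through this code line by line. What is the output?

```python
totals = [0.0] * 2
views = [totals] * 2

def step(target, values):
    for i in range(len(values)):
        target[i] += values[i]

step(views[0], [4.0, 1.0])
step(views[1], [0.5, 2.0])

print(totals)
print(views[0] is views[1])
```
[4.5, 3.0]
True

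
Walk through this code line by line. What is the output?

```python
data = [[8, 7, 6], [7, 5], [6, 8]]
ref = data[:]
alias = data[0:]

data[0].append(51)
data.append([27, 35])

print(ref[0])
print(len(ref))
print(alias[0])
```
[8, 7, 6, 51]
3
[8, 7, 6, 51]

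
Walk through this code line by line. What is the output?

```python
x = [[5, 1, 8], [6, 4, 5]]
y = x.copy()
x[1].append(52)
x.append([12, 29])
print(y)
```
[[5, 1, 8], [6, 4, 5, 52]]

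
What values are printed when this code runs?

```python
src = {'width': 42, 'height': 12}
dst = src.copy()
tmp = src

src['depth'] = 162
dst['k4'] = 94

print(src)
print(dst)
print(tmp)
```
{'width': 42, 'height': 12, 'depth': 162}
{'width': 42, 'height': 12, 'k4': 94}
{'width': 42, 'height': 12, 'depth': 162}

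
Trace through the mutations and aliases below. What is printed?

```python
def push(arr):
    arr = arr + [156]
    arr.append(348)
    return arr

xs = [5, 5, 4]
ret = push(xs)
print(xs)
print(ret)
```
[5, 5, 4]
[5, 5, 4, 156, 348]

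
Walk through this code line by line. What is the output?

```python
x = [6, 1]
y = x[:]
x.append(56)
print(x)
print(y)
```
[6, 1, 56]
[6, 1]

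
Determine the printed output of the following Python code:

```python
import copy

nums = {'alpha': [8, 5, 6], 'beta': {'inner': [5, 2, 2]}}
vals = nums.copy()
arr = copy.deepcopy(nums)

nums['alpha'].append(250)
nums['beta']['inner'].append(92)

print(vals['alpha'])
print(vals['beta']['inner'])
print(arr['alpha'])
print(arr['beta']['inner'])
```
[8, 5, 6, 250]
[5, 2, 2, 92]
[8, 5, 6]
[5, 2, 2]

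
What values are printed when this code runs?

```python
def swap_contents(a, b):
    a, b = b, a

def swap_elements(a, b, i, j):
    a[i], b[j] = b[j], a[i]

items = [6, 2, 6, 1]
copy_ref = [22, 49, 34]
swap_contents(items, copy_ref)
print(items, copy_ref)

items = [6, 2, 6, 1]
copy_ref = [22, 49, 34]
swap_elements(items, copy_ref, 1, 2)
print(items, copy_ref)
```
[6, 2, 6, 1] [22, 49, 34]
[6, 34, 6, 1] [22, 49, 2]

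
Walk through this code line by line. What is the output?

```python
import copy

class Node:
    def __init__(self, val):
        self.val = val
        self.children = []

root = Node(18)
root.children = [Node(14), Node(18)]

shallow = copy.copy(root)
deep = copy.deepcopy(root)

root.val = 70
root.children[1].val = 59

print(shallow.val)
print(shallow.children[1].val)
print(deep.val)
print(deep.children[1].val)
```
18
59
18
18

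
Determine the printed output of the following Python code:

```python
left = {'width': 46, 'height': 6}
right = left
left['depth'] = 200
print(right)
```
{'width': 46, 'height': 6, 'depth': 200}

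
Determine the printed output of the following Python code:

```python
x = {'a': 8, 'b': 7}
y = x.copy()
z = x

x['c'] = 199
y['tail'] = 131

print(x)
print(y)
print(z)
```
{'a': 8, 'b': 7, 'c': 199}
{'a': 8, 'b': 7, 'tail': 131}
{'a': 8, 'b': 7, 'c': 199}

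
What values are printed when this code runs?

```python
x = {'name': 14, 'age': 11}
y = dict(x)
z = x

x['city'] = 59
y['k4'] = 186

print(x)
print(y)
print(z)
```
{'name': 14, 'age': 11, 'city': 59}
{'name': 14, 'age': 11, 'k4': 186}
{'name': 14, 'age': 11, 'city': 59}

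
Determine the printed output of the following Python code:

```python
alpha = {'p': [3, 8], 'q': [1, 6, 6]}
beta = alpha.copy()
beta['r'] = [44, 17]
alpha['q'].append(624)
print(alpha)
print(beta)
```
{'p': [3, 8], 'q': [1, 6, 6, 624]}
{'p': [3, 8], 'q': [1, 6, 6, 624], 'r': [44, 17]}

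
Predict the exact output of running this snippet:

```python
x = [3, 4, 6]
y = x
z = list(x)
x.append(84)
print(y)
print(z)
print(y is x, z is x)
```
[3, 4, 6, 84]
[3, 4, 6]
True False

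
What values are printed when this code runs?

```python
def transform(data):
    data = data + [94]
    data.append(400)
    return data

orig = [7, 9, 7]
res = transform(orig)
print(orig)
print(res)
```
[7, 9, 7]
[7, 9, 7, 94, 400]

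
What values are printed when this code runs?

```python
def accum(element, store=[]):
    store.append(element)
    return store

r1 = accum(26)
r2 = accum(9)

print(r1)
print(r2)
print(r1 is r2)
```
[26, 9]
[26, 9]
True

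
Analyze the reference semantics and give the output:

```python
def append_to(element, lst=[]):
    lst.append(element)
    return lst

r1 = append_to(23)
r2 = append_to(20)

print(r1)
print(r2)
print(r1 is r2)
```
[23, 20]
[23, 20]
True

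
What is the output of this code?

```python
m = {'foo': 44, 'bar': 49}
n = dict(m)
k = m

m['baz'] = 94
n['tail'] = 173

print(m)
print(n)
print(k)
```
{'foo': 44, 'bar': 49, 'baz': 94}
{'foo': 44, 'bar': 49, 'tail': 173}
{'foo': 44, 'bar': 49, 'baz': 94}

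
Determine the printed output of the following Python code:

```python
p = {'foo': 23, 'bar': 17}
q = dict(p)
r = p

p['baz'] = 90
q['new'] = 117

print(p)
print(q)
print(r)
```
{'foo': 23, 'bar': 17, 'baz': 90}
{'foo': 23, 'bar': 17, 'new': 117}
{'foo': 23, 'bar': 17, 'baz': 90}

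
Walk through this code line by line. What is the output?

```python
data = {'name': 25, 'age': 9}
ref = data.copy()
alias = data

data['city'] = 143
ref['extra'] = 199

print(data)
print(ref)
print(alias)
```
{'name': 25, 'age': 9, 'city': 143}
{'name': 25, 'age': 9, 'extra': 199}
{'name': 25, 'age': 9, 'city': 143}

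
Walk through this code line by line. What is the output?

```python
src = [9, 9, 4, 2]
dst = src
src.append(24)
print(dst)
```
[9, 9, 4, 2, 24]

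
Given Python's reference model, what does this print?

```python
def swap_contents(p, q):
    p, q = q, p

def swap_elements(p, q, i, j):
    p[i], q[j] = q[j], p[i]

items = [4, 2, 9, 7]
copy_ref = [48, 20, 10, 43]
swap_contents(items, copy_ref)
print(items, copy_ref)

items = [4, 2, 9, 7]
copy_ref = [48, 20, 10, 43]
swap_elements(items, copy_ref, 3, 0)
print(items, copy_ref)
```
[4, 2, 9, 7] [48, 20, 10, 43]
[4, 2, 9, 48] [7, 20, 10, 43]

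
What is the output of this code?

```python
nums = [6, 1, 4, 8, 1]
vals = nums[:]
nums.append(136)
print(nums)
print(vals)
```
[6, 1, 4, 8, 1, 136]
[6, 1, 4, 8, 1]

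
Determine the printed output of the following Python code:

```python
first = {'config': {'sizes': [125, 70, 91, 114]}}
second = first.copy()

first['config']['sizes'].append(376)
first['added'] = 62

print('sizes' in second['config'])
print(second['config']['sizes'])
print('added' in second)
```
True
[125, 70, 91, 114, 376]
False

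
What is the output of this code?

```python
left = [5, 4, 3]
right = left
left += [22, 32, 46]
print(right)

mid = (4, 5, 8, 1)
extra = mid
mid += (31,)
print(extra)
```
[5, 4, 3, 22, 32, 46]
(4, 5, 8, 1)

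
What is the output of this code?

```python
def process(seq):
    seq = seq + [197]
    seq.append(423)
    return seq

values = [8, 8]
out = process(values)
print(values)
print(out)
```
[8, 8]
[8, 8, 197, 423]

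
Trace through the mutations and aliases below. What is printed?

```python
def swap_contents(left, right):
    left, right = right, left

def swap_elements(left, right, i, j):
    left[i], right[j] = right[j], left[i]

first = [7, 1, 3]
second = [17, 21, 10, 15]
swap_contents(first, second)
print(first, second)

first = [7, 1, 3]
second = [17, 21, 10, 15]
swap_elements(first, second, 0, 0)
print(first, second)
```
[7, 1, 3] [17, 21, 10, 15]
[17, 1, 3] [7, 21, 10, 15]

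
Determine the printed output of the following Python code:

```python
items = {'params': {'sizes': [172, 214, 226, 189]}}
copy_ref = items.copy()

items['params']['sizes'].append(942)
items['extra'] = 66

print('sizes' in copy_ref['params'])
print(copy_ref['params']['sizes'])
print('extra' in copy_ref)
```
True
[172, 214, 226, 189, 942]
False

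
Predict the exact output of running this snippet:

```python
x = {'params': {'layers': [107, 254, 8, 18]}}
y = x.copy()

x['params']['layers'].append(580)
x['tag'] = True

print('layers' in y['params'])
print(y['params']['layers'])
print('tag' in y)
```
True
[107, 254, 8, 18, 580]
False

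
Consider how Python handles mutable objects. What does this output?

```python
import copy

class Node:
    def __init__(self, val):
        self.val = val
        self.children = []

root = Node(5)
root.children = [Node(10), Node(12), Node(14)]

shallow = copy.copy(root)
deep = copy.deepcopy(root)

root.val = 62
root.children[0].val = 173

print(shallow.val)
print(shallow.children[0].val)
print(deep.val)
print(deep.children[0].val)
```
5
173
5
10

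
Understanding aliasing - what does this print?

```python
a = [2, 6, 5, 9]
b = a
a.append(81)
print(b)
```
[2, 6, 5, 9, 81]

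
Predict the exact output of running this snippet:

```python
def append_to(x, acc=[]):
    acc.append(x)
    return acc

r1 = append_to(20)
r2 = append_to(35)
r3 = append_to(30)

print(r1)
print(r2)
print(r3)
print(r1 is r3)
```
[20, 35, 30]
[20, 35, 30]
[20, 35, 30]
True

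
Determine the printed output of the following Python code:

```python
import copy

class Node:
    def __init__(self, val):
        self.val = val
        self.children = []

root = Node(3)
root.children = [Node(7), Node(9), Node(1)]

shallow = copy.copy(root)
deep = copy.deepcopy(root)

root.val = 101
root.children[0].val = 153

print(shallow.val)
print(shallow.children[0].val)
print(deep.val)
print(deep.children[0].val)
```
3
153
3
7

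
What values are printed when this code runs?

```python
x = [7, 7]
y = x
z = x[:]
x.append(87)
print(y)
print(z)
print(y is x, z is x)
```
[7, 7, 87]
[7, 7]
True False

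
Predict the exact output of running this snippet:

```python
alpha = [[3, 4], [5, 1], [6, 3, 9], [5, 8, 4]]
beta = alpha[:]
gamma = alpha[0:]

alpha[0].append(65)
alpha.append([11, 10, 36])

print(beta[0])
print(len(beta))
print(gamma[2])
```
[3, 4, 65]
4
[6, 3, 9]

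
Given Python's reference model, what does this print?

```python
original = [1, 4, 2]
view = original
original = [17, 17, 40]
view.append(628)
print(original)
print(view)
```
[17, 17, 40]
[1, 4, 2, 628]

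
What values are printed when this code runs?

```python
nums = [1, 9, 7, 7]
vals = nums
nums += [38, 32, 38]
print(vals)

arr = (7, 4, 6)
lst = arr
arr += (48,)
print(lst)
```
[1, 9, 7, 7, 38, 32, 38]
(7, 4, 6)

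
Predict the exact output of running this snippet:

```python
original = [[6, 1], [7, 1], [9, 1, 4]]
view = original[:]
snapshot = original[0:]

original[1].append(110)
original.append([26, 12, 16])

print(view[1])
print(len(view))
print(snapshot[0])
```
[7, 1, 110]
3
[6, 1]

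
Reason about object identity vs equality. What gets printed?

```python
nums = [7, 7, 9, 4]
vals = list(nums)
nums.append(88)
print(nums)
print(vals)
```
[7, 7, 9, 4, 88]
[7, 7, 9, 4]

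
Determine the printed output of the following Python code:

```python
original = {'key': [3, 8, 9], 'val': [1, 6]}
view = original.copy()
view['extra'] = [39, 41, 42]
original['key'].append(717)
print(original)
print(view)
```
{'key': [3, 8, 9, 717], 'val': [1, 6]}
{'key': [3, 8, 9, 717], 'val': [1, 6], 'extra': [39, 41, 42]}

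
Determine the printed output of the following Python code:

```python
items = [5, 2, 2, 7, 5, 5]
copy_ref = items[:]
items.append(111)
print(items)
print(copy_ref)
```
[5, 2, 2, 7, 5, 5, 111]
[5, 2, 2, 7, 5, 5]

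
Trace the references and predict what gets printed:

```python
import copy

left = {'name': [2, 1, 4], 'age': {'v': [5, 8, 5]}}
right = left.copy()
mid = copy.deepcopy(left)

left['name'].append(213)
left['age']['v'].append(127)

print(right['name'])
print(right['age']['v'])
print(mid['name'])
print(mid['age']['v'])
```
[2, 1, 4, 213]
[5, 8, 5, 127]
[2, 1, 4]
[5, 8, 5]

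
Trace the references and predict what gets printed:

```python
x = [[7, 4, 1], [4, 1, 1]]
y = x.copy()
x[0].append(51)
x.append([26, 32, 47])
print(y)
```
[[7, 4, 1, 51], [4, 1, 1]]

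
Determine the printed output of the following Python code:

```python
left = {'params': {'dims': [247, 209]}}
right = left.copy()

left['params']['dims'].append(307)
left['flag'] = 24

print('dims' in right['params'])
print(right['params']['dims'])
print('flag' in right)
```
True
[247, 209, 307]
False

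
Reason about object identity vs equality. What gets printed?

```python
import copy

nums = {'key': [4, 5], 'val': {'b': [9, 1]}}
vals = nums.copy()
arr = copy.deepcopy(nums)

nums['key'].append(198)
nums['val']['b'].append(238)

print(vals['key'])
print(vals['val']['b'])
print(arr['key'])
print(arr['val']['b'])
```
[4, 5, 198]
[9, 1, 238]
[4, 5]
[9, 1]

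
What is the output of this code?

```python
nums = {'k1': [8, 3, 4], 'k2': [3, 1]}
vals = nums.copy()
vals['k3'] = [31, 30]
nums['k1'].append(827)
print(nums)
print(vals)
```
{'k1': [8, 3, 4, 827], 'k2': [3, 1]}
{'k1': [8, 3, 4, 827], 'k2': [3, 1], 'k3': [31, 30]}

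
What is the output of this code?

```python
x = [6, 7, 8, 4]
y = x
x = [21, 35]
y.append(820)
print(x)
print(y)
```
[21, 35]
[6, 7, 8, 4, 820]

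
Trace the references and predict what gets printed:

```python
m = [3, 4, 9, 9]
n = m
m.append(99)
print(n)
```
[3, 4, 9, 9, 99]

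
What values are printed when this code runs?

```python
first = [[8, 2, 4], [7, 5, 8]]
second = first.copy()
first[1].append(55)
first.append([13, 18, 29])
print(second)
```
[[8, 2, 4], [7, 5, 8, 55]]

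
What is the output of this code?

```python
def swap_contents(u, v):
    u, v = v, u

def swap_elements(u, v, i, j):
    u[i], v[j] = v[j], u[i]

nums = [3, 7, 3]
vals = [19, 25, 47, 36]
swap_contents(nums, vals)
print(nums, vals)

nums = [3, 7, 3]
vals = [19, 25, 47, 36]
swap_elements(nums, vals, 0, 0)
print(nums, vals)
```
[3, 7, 3] [19, 25, 47, 36]
[19, 7, 3] [3, 25, 47, 36]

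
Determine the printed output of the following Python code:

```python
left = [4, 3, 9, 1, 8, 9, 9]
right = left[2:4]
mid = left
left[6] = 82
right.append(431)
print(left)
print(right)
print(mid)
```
[4, 3, 9, 1, 8, 9, 82]
[9, 1, 431]
[4, 3, 9, 1, 8, 9, 82]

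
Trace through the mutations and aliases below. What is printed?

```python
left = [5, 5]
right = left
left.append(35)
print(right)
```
[5, 5, 35]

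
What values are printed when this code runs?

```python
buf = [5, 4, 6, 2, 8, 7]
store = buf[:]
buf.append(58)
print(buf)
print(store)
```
[5, 4, 6, 2, 8, 7, 58]
[5, 4, 6, 2, 8, 7]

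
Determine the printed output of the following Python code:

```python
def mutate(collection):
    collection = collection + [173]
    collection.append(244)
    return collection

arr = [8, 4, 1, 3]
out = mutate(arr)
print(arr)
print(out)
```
[8, 4, 1, 3]
[8, 4, 1, 3, 173, 244]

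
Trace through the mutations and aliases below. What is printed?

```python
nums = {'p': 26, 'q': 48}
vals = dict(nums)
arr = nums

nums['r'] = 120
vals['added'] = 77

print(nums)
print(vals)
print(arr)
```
{'p': 26, 'q': 48, 'r': 120}
{'p': 26, 'q': 48, 'added': 77}
{'p': 26, 'q': 48, 'r': 120}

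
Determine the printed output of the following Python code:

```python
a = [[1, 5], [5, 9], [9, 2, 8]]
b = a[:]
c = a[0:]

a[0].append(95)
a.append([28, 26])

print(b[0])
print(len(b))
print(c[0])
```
[1, 5, 95]
3
[1, 5, 95]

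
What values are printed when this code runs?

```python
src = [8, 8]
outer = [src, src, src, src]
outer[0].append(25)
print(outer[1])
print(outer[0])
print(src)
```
[8, 8, 25]
[8, 8, 25]
[8, 8, 25]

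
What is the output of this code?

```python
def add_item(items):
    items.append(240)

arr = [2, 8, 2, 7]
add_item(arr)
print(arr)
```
[2, 8, 2, 7, 240]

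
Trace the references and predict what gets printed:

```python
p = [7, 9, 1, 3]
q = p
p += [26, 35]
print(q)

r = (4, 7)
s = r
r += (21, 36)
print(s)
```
[7, 9, 1, 3, 26, 35]
(4, 7)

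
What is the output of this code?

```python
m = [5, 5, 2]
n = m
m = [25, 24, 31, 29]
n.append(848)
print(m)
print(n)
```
[25, 24, 31, 29]
[5, 5, 2, 848]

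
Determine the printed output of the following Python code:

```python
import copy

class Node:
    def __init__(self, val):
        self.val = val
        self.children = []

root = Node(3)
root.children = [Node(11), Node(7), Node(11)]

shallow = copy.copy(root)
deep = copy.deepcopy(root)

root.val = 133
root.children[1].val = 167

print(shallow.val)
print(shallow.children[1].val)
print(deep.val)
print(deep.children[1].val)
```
3
167
3
7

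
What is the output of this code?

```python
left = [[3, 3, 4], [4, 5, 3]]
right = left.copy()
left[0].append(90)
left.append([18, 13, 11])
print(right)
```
[[3, 3, 4, 90], [4, 5, 3]]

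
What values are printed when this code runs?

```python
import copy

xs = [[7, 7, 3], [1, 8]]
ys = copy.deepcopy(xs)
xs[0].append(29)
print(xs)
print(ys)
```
[[7, 7, 3, 29], [1, 8]]
[[7, 7, 3], [1, 8]]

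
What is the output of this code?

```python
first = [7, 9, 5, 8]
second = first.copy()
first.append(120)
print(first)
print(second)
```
[7, 9, 5, 8, 120]
[7, 9, 5, 8]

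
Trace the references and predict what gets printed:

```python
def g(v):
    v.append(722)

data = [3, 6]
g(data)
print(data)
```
[3, 6, 722]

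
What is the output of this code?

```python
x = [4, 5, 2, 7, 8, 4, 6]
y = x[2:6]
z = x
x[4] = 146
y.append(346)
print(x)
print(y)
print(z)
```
[4, 5, 2, 7, 146, 4, 6]
[2, 7, 8, 4, 346]
[4, 5, 2, 7, 146, 4, 6]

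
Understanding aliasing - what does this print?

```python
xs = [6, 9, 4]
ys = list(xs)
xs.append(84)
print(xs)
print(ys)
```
[6, 9, 4, 84]
[6, 9, 4]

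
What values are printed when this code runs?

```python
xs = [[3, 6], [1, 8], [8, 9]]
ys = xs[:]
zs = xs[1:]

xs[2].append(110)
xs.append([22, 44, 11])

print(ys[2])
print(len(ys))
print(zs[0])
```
[8, 9, 110]
3
[1, 8]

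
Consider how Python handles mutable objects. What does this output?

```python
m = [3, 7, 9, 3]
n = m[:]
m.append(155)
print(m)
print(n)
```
[3, 7, 9, 3, 155]
[3, 7, 9, 3]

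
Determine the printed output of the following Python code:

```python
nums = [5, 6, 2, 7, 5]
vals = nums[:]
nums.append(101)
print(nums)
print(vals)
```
[5, 6, 2, 7, 5, 101]
[5, 6, 2, 7, 5]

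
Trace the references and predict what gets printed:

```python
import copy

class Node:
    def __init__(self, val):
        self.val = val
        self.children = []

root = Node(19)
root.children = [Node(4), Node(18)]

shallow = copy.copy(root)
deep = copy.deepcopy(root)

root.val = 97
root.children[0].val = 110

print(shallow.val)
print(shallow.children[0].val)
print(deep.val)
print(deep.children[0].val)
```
19
110
19
4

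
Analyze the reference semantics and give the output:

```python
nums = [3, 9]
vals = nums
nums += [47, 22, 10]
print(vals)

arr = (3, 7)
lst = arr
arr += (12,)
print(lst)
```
[3, 9, 47, 22, 10]
(3, 7)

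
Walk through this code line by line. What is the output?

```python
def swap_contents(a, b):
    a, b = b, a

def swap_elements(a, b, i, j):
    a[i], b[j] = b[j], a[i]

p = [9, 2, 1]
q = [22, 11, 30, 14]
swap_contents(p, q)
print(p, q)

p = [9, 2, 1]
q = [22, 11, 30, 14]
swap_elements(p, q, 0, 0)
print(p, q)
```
[9, 2, 1] [22, 11, 30, 14]
[22, 2, 1] [9, 11, 30, 14]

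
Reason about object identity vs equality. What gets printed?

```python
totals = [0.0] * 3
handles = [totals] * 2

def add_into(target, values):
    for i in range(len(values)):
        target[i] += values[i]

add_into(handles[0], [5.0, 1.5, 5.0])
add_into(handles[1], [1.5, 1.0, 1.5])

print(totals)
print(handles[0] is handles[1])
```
[6.5, 2.5, 6.5]
True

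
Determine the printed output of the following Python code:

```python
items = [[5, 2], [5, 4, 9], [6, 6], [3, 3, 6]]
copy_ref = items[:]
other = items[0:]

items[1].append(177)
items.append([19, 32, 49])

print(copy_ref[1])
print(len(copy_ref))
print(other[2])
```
[5, 4, 9, 177]
4
[6, 6]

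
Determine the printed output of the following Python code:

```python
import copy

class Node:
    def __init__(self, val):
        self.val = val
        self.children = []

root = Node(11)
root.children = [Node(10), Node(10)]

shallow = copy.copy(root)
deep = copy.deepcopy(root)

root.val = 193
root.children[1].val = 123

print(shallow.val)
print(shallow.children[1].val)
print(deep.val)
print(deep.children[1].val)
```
11
123
11
10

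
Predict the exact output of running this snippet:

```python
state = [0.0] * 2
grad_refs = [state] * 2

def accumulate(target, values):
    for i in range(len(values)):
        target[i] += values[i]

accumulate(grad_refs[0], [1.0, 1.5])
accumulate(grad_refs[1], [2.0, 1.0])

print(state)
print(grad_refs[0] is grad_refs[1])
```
[3.0, 2.5]
True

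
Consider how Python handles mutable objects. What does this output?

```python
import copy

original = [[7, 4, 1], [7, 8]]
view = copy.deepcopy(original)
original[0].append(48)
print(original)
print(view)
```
[[7, 4, 1, 48], [7, 8]]
[[7, 4, 1], [7, 8]]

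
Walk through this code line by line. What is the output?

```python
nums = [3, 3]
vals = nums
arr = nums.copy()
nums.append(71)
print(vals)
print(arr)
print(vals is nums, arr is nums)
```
[3, 3, 71]
[3, 3]
True False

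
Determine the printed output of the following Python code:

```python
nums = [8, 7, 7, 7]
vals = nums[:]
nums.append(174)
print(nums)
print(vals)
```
[8, 7, 7, 7, 174]
[8, 7, 7, 7]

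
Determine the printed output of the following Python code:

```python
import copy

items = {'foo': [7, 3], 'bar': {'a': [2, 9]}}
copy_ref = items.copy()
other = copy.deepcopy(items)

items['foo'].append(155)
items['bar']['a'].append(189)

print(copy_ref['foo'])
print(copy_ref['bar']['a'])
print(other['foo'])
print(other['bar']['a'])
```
[7, 3, 155]
[2, 9, 189]
[7, 3]
[2, 9]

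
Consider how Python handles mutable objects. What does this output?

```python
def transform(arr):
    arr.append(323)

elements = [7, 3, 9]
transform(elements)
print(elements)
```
[7, 3, 9, 323]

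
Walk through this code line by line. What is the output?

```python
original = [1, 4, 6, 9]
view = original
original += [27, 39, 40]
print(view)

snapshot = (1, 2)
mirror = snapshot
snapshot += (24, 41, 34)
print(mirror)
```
[1, 4, 6, 9, 27, 39, 40]
(1, 2)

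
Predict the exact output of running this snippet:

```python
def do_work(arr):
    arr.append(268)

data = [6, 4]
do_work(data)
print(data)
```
[6, 4, 268]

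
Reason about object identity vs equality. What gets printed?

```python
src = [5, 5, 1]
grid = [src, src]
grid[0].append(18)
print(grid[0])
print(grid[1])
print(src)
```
[5, 5, 1, 18]
[5, 5, 1, 18]
[5, 5, 1, 18]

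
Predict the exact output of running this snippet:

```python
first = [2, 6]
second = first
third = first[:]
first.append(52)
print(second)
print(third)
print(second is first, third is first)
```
[2, 6, 52]
[2, 6]
True False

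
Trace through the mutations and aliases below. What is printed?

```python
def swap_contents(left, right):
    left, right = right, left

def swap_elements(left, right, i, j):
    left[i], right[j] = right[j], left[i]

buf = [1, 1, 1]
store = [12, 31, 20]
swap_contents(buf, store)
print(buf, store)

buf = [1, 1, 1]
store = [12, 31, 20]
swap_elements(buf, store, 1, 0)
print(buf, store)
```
[1, 1, 1] [12, 31, 20]
[1, 12, 1] [1, 31, 20]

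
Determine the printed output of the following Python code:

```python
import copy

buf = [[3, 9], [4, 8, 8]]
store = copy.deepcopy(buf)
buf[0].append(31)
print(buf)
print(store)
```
[[3, 9, 31], [4, 8, 8]]
[[3, 9], [4, 8, 8]]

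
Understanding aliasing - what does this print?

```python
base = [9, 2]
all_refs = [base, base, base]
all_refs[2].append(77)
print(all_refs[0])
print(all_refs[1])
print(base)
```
[9, 2, 77]
[9, 2, 77]
[9, 2, 77]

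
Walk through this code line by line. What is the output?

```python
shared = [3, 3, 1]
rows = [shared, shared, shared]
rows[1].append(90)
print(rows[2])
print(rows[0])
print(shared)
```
[3, 3, 1, 90]
[3, 3, 1, 90]
[3, 3, 1, 90]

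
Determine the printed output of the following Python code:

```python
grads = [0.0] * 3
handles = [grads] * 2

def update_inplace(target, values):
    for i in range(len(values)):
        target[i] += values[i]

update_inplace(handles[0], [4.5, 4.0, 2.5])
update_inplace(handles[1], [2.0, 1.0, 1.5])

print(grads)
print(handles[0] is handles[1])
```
[6.5, 5.0, 4.0]
True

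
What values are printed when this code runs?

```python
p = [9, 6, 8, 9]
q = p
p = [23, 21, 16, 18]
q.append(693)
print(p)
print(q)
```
[23, 21, 16, 18]
[9, 6, 8, 9, 693]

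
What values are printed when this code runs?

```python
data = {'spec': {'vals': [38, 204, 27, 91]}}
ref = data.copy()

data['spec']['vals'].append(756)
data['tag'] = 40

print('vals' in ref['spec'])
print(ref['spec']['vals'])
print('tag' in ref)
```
True
[38, 204, 27, 91, 756]
False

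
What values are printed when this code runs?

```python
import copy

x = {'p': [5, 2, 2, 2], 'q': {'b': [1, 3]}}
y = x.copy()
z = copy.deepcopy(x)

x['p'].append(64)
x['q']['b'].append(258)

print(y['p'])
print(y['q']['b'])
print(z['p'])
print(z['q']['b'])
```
[5, 2, 2, 2, 64]
[1, 3, 258]
[5, 2, 2, 2]
[1, 3]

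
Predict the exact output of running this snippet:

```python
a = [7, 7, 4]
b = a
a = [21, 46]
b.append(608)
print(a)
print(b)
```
[21, 46]
[7, 7, 4, 608]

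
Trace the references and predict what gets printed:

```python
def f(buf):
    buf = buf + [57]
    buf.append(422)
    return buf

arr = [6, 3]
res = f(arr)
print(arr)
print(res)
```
[6, 3]
[6, 3, 57, 422]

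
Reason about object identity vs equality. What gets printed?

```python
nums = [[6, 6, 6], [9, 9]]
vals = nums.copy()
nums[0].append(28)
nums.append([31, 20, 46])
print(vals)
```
[[6, 6, 6, 28], [9, 9]]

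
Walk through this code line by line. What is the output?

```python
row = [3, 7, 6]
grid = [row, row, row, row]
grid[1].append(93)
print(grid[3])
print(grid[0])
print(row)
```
[3, 7, 6, 93]
[3, 7, 6, 93]
[3, 7, 6, 93]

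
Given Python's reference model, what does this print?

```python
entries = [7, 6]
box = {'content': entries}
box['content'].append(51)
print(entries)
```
[7, 6, 51]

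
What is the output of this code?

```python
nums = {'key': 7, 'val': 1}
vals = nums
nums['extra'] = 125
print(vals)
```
{'key': 7, 'val': 1, 'extra': 125}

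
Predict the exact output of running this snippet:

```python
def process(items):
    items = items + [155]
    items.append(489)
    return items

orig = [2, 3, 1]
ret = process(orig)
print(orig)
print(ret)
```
[2, 3, 1]
[2, 3, 1, 155, 489]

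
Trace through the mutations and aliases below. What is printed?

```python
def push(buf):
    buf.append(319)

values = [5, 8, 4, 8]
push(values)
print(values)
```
[5, 8, 4, 8, 319]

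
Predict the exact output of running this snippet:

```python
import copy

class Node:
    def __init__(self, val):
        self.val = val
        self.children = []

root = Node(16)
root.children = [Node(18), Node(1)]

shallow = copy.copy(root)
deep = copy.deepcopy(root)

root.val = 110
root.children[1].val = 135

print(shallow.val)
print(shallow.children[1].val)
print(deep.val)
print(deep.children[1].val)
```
16
135
16
1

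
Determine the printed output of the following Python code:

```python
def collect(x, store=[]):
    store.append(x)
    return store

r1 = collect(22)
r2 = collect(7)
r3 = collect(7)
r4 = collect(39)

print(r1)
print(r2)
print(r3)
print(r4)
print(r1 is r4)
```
[22, 7, 7, 39]
[22, 7, 7, 39]
[22, 7, 7, 39]
[22, 7, 7, 39]
True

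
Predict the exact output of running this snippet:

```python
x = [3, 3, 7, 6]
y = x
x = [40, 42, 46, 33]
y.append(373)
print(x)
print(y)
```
[40, 42, 46, 33]
[3, 3, 7, 6, 373]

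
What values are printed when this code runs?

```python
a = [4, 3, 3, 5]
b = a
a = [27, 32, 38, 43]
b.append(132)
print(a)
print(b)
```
[27, 32, 38, 43]
[4, 3, 3, 5, 132]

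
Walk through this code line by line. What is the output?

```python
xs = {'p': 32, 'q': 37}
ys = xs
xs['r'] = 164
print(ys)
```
{'p': 32, 'q': 37, 'r': 164}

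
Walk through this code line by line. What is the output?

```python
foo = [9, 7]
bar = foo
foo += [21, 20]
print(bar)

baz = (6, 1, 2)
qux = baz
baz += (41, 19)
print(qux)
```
[9, 7, 21, 20]
(6, 1, 2)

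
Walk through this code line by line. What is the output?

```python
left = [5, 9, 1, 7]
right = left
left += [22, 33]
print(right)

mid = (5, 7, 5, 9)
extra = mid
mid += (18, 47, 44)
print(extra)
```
[5, 9, 1, 7, 22, 33]
(5, 7, 5, 9)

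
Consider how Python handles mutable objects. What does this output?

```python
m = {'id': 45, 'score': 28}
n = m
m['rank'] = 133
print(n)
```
{'id': 45, 'score': 28, 'rank': 133}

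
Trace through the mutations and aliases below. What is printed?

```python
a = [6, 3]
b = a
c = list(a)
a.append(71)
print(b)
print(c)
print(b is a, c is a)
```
[6, 3, 71]
[6, 3]
True False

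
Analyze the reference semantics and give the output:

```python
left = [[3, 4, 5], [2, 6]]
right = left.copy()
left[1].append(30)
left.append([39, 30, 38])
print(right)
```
[[3, 4, 5], [2, 6, 30]]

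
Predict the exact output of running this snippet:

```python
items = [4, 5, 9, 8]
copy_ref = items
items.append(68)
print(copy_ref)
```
[4, 5, 9, 8, 68]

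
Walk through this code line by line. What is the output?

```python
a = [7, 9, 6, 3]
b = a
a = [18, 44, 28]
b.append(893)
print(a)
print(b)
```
[18, 44, 28]
[7, 9, 6, 3, 893]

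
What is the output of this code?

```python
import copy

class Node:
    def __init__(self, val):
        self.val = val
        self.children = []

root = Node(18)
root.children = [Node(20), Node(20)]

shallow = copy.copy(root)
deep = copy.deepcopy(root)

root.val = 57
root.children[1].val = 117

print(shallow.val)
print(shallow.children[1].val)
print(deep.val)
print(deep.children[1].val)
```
18
117
18
20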